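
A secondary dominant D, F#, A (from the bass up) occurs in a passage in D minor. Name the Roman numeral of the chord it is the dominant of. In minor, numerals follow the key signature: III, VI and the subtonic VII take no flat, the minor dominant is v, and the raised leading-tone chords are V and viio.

iv

The chord is a major triad on D.
A dominant resolves down a perfect fifth: D → G. In D minor, G is scale degree 4, i.e. iv.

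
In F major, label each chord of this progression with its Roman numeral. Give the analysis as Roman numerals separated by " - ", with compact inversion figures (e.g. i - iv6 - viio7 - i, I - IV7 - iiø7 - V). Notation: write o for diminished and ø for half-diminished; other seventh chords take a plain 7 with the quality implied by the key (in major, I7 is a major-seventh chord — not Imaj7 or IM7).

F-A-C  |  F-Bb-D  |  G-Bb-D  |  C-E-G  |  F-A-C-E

I - IV64 - ii - V - I7

F-A-C: major triad on F = scale degree 1 → I.
F-Bb-D: root Bb is the subdominant; major triad there is IV64.
G-Bb-D: minor triad on G = scale degree 2 → ii.
C-E-G: root C is the dominant; major triad there is V.
F-A-C-E: root F is the tonic; major seventh chord there is I7.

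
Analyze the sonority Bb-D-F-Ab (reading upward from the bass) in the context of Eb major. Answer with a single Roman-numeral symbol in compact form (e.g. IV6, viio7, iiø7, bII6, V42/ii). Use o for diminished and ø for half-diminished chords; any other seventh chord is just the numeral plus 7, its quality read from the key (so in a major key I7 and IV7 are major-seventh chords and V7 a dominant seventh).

V7

Stacked in thirds the chord is Bb-D-F-Ab: a dominant seventh chord on Bb.
Bb is scale degree 5 in Eb major, and a dominant seventh chord on that degree is written V7.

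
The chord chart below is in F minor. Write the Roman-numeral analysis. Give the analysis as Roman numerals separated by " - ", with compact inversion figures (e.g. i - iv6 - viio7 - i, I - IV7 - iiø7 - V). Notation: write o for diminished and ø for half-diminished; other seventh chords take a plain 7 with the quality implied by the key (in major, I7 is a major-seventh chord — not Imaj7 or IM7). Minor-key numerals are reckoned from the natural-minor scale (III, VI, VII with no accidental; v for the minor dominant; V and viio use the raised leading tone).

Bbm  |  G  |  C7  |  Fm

iv - V/V - V7 - i

Bbm has root Bb, degree 4 in F minor, so iv.
G is the secondary dominant of V (major triad on G): V/V.
C7 has root C, degree 5 in F minor, so V7.
Fm: root F is the tonic; minor triad there is i.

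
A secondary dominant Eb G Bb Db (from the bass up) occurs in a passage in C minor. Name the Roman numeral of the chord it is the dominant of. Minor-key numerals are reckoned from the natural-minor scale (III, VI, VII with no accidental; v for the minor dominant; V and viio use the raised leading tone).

VI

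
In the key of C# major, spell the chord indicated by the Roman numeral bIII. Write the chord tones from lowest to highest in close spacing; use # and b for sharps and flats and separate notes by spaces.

E G# B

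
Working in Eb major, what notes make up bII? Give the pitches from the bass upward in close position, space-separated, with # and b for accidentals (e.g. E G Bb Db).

Scale degree 2 in Eb major is F; lowering it a half step gives Fb. bII is the Neapolitan chord — a major triad on the lowered second degree.
So the chord is Fb-Ab-Cb, a major triad.

Fb Ab Cb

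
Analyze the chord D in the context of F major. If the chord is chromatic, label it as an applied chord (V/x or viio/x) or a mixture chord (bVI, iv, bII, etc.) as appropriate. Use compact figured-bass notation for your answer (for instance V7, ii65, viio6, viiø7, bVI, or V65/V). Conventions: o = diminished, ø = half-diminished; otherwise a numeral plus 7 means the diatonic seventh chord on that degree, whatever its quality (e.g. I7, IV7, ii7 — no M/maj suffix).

Stacked in thirds the chord is D-F#-A: a major triad on D.
D is not a diatonic chord root with this quality in F major, but it lies a perfect fifth above G (ii), so the chord functions as an applied dominant of ii.

V/ii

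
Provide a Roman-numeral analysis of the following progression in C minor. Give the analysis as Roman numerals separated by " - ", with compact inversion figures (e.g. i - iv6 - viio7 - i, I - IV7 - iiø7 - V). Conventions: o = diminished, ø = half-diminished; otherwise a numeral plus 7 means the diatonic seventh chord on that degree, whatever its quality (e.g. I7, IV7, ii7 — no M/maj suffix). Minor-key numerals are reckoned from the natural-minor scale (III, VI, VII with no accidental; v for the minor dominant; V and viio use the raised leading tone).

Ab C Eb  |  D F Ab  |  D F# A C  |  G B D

VI - iio - V7/V - V

Ab-C-Eb: major triad on Ab = scale degree 6 → VI.
D-F-Ab has root D, degree 2 in C minor, so iio.
D-F#-A-C: chromatic; D is V of V, so V7/V.
G-B-D: root G is the dominant; major triad there is V.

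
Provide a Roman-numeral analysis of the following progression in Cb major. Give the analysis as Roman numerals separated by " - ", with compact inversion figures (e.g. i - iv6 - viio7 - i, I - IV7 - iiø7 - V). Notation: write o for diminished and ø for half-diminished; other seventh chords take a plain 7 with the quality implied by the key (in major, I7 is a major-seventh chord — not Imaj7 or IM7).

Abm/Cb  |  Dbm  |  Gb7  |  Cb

Abm/Cb: minor triad on Ab = scale degree 6 → vi6.
Dbm: root Db is the supertonic; minor triad there is ii.
Gb7 has root Gb, degree 5 in Cb major, so V7.
Cb has root Cb, degree 1 in Cb major, so I.

vi6 - ii - V7 - I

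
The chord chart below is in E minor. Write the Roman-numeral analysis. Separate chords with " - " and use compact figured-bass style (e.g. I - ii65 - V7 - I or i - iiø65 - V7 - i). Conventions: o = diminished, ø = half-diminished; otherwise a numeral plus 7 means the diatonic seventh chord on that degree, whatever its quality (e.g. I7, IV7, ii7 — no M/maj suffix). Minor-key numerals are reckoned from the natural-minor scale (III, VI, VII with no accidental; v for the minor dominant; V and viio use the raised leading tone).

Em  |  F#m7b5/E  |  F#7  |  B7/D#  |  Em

i - iiø42 - V7/V - V65 - i

Em has root E, degree 1 in E minor, so i.
F#m7b5/E: root F# is the supertonic; half-diminished seventh chord there is iiø42.
F#7 is the secondary dominant of V (dominant seventh chord on F#): V7/V.
B7/D#: root B is the dominant; dominant seventh chord there is V65.
Em has root E, degree 1 in E minor, so i.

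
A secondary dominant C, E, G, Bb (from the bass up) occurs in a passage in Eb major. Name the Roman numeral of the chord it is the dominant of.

ii

The chord is a dominant seventh chord on C.
A dominant resolves down a perfect fifth: C → F. In Eb major, F is scale degree 2, i.e. ii.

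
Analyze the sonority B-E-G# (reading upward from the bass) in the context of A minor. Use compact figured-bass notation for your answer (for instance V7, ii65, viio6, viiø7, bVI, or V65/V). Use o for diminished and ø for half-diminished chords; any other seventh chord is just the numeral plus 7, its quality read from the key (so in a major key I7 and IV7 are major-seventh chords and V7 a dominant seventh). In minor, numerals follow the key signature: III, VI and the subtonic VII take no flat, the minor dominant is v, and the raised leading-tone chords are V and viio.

The pitches E-G#-B form a major triad rooted on E.
In A minor, E is the dominant; the diatonic major triad there is V.
With B in the bass the chord is in second inversion, so the figured bass is 64.

V64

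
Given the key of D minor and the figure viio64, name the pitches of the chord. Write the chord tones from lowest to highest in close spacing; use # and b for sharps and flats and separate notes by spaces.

In D minor, the leading-tone chord is built on the raised seventh degree, C#.
That chord is spelled C#-E-G.
With the 64 figure the chord is in second inversion; from the bass G upward in close position it reads G-C#-E.

G C# E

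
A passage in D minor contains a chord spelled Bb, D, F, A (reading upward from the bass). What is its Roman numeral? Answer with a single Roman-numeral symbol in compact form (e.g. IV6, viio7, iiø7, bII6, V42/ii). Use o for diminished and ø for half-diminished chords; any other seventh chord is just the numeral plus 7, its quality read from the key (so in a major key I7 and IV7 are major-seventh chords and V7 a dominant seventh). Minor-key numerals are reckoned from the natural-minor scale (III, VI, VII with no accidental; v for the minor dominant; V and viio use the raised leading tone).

VI7

Stacked in thirds the chord is Bb-D-F-A: a major seventh chord on Bb.
In D minor, Bb is the submediant; the diatonic major seventh chord there is VI7.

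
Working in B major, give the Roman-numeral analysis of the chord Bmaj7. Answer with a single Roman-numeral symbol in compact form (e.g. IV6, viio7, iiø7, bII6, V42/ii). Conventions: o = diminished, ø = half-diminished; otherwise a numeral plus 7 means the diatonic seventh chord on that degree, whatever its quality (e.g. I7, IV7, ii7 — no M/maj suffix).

I7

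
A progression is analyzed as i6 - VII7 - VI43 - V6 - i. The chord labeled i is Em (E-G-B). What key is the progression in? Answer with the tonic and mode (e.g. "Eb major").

The chord Em is a minor triad rooted on E; its label is i.
If E is scale degree 1 and the mode makes that degree carry a minor triad, the tonic is E and the mode is minor.

E minor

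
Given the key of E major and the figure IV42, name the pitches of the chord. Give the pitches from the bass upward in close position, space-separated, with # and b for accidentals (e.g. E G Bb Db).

G# A C# E

In E major, scale degree 4 is A, and the diatonic chord built there is a major seventh chord.
That chord is spelled A-C#-E-G#.
The figured bass 42 indicates third inversion, placing the seventh (G#) in the bass: G#-A-C#-E.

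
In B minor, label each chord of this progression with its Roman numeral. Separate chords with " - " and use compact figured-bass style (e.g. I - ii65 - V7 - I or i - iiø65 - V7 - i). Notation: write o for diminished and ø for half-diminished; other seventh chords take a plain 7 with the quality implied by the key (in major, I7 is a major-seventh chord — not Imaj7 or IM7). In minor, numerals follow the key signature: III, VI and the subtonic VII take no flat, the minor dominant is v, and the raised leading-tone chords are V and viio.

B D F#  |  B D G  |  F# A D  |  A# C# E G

i - VI6 - III6 - viio7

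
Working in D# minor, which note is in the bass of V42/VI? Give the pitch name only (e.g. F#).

E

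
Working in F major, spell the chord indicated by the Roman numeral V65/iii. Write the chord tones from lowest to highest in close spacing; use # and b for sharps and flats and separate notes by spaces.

G# B D E

The slash means an applied dominant: we want the dominant of iii. In F major, iii is A minor, and its dominant is built on E.
Building a dominant seventh chord on E gives E-G#-B-D.
With the 65 figure the chord is in first inversion; from the bass G# upward in close position it reads G#-B-D-E.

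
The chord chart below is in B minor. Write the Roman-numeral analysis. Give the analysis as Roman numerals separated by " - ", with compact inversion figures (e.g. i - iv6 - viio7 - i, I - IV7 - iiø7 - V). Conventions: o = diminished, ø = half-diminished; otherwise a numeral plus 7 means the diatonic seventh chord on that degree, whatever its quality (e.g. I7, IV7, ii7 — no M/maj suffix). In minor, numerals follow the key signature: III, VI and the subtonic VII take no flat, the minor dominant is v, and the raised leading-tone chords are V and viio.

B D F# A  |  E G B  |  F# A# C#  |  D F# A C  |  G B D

i7 - iv - V - V7/VI - VI

B-D-F#-A has root B, degree 1 in B minor, so i7.
E-G-B has root E, degree 4 in B minor, so iv.
F#-A#-C#: major triad on F# = scale degree 5 → V.
D-F#-A-C: chromatic; D is V of VI, so V7/VI.
G-B-D: root G is the submediant; major triad there is VI.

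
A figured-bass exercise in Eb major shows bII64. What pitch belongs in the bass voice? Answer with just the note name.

bII in Eb major has root Fb; the chord is Fb-Ab-Cb.
The figure 64 means second inversion — the fifth is in the bass.

Cb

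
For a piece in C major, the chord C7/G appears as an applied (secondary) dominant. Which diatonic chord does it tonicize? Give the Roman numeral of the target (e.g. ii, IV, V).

The chord is a dominant seventh chord on C.
A dominant resolves down a perfect fifth: C → F. In C major, F is scale degree 4, i.e. IV.

IV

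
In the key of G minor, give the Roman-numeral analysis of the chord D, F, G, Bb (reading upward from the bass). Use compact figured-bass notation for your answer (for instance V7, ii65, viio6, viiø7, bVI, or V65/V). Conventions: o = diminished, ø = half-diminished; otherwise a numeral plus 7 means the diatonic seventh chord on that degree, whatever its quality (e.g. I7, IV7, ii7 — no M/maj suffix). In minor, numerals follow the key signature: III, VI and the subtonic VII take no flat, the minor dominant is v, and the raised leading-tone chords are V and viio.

i43

Stacked in thirds the chord is G-Bb-D-F: a minor seventh chord on G.
G is scale degree 1 in G minor, and a minor seventh chord on that degree is written i7.
With D in the bass the chord is in second inversion, so the figured bass is 43.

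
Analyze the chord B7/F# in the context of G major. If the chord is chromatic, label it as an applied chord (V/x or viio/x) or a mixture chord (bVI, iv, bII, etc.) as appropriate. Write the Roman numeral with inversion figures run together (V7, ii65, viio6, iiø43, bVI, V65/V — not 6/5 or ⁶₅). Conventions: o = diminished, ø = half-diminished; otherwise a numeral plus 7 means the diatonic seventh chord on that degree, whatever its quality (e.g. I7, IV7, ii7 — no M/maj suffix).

Stacked in thirds the chord is B-D#-F#-A: a dominant seventh chord on B.
B is not a diatonic chord root with this quality in G major, but it lies a perfect fifth above E (vi), so the chord functions as an applied dominant of vi.
With F# in the bass the chord is in second inversion, so the figured bass is 43.

V43/vi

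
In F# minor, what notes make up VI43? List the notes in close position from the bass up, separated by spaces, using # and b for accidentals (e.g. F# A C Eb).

In F# minor, scale degree 6 is D, and the diatonic chord built there is a major seventh chord.
That chord is spelled D-F#-A-C#.
With the 43 figure the chord is in second inversion; from the bass A upward in close position it reads A-C#-D-F#.

A C# D F#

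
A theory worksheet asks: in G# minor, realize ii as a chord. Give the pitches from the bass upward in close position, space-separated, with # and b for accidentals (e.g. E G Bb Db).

ii is the minor supertonic, borrowed from the parallel major (the Dorian ii). In G# minor that root is A#.
So the chord is A#-C#-E#.

A# C# E#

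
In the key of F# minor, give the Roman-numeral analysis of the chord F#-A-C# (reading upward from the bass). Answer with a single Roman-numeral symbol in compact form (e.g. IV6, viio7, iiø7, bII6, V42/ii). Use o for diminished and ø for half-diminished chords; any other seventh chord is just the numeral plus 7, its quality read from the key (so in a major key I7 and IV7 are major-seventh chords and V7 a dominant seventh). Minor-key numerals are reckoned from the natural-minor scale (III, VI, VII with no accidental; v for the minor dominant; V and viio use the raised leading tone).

i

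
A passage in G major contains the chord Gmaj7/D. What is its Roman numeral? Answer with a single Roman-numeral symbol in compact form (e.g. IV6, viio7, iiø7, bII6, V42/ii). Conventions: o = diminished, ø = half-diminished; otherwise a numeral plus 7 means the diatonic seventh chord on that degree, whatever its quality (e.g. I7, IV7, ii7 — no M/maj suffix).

The pitches G-B-D-F# form a major seventh chord rooted on G.
G is scale degree 1 in G major, and a major seventh chord on that degree is written I7.
With D in the bass the chord is in second inversion, so the figured bass is 43.

I43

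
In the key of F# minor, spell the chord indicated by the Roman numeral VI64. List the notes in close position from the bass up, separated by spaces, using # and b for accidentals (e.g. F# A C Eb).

The numeral's case and figure indicate a major triad. In F# minor its root, the sixth degree, is D.
That chord is spelled D-F#-A.
The figured bass 64 indicates second inversion, placing the fifth (A) in the bass: A-D-F#.

A D F#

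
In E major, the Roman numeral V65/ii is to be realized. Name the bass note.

The applied chord V65/ii is rooted on C#: C#-E#-G#-B.
The figure 65 means first inversion — the third is in the bass.

E#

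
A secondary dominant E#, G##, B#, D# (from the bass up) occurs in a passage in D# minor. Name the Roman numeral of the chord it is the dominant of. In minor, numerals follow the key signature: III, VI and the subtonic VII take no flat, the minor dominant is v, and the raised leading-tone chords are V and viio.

The chord is a dominant seventh chord on E#.
A dominant resolves down a perfect fifth: E# → A#. In D# minor, A# is scale degree 5, i.e. V.

V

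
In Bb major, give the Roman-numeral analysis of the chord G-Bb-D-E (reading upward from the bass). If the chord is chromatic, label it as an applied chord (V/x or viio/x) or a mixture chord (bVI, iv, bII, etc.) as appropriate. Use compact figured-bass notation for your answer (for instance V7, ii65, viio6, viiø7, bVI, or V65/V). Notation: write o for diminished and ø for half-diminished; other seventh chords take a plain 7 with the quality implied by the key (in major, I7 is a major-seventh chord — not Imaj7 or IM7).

viiø65/V

The pitches E-G-Bb-D form a half-diminished seventh chord rooted on E.
E sits a half step below F (V in Bb major); a diminished chord there is the applied leading-tone chord of V.
With G in the bass the chord is in first inversion, so the figured bass is 65.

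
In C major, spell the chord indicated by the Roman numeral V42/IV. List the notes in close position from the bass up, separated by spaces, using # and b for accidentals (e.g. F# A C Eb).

Bb C E G

The slash means an applied dominant: we want the dominant of IV. In C major, IV is F major, and its dominant is built on C.
Building a dominant seventh chord on C gives C-E-G-Bb.
The figured bass 42 indicates third inversion, placing the seventh (Bb) in the bass: Bb-C-E-G.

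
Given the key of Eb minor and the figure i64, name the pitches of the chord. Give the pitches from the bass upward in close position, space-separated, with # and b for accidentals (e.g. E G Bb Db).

Bb Eb Gb

The numeral's case and figure indicate a minor triad. In Eb minor its root, scale degree 1, is Eb.
Stacking thirds from Eb gives Eb-Gb-Bb.
With the 64 figure the chord is in second inversion; from the bass Bb upward in close position it reads Bb-Eb-Gb.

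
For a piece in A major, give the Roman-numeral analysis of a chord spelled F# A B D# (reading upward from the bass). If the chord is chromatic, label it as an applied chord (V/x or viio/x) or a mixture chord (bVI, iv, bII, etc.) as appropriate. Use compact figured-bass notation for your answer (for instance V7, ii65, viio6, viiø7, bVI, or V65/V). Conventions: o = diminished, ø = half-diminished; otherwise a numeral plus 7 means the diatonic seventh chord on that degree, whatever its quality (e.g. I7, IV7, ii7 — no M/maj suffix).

V43/V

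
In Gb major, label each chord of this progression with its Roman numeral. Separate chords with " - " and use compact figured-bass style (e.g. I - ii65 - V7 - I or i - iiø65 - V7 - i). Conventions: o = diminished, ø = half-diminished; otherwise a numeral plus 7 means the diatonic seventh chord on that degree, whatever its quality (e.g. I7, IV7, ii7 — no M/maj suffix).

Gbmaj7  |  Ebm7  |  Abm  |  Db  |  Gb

Gbmaj7: major seventh chord on Gb = scale degree 1 → I7.
Ebm7: root Eb is the submediant; minor seventh chord there is vi7.
Abm: minor triad on Ab = scale degree 2 → ii.
Db has root Db, degree 5 in Gb major, so V.
Gb: major triad on Gb = scale degree 1 → I.

I7 - vi7 - ii - V - I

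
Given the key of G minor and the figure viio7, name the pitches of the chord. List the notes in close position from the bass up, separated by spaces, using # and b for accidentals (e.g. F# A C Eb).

In G minor, the leading-tone chord is built on the raised seventh degree, F#.
That chord is spelled F#-A-C-Eb.

F# A C Eb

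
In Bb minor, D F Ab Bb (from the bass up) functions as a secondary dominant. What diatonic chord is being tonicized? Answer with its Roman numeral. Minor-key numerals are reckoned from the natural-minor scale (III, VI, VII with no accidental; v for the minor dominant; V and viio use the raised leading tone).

iv

The chord is a dominant seventh chord on Bb.
A dominant resolves down a perfect fifth: Bb → Eb. In Bb minor, Eb is scale degree 4, i.e. iv.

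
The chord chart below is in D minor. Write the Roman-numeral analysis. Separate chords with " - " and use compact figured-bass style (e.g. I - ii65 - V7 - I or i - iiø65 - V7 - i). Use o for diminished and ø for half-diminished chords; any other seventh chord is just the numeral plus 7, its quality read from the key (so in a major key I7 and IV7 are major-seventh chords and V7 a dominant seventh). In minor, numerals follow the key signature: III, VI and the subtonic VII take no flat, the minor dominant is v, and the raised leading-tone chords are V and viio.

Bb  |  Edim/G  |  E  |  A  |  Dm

Bb: major triad on Bb = scale degree 6 → VI.
Edim/G: diminished triad on E = scale degree 2 → iio6.
E is the secondary dominant of V (major triad on E): V/V.
A: major triad on A = scale degree 5 → V.
Dm has root D, degree 1 in D minor, so i.

VI - iio6 - V/V - V - i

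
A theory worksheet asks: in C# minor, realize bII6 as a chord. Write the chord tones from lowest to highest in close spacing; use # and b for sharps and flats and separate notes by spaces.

Scale degree 2 in C# minor is D#; lowering it a half step gives D. bII6 is the Neapolitan sixth — a major triad on the lowered second degree, here in its customary first inversion.
So the chord is D-F#-A.
With the 6 figure the chord is in first inversion; from the bass F# upward in close position it reads F#-A-D.

F# A D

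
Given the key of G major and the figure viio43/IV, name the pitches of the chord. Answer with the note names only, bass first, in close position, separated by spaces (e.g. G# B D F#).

The slash marks an applied leading-tone chord: viio of IV. In G major, IV is C, so the leading tone to it is B, a half step below.
Building a fully diminished seventh chord on B gives B-D-F-Ab.
With the 43 figure the chord is in second inversion; from the bass F upward in close position it reads F-Ab-B-D.

F Ab B D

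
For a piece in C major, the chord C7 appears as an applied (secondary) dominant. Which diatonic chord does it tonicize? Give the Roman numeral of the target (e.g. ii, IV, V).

IV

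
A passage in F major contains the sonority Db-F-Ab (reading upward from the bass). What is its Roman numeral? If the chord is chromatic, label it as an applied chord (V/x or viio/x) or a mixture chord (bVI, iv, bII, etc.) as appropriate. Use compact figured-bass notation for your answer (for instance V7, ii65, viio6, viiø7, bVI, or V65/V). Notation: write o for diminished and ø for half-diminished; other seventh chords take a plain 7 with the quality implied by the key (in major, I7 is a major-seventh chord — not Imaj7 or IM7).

Stacked in thirds the chord is Db-F-Ab: a major triad on Db.
Db is the lowered sixth degree of F major (diatonic 6 would be D). This is a major triad on the lowered sixth degree, borrowed from the parallel minor.

bVI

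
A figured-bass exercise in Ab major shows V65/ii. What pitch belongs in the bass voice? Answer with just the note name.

The applied chord V65/ii is rooted on F: F-A-C-Eb.
The figure 65 means first inversion — the third is in the bass.

A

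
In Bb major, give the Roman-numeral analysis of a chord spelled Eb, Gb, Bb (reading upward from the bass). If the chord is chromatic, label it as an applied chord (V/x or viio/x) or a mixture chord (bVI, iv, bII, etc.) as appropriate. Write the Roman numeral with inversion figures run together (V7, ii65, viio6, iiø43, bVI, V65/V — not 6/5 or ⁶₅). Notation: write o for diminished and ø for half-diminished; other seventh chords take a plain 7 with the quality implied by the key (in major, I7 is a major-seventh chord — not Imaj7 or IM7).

Stacked in thirds the chord is Eb-Gb-Bb: a minor triad on Eb.
Eb is the fourth degree of Bb major. This is the minor subdominant, borrowed from the parallel minor.

iv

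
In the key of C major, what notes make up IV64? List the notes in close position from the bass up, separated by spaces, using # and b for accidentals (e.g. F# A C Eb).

C F A

The numeral's case and figure indicate a major triad. In C major its root, the subdominant, is F.
That chord is spelled F-A-C.
The figured bass 64 indicates second inversion, placing the fifth (C) in the bass: C-F-A.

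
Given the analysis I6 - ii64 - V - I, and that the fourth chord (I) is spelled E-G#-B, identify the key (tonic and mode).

I is given as E-G#-B — a major triad with root E.
If E is scale degree 1 and the mode makes that degree carry a major triad, the tonic is E and the mode is major.

E major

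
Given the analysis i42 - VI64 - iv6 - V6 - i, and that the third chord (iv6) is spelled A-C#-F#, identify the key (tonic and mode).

C# minor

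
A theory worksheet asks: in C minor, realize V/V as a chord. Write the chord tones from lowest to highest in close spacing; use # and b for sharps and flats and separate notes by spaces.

The slash means an applied dominant: we want the dominant of V. In C minor, V is G major, and its dominant is built on D.
Building a major triad on D gives D-F#-A.

D F# A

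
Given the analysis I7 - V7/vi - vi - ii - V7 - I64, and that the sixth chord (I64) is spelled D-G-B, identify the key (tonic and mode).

G major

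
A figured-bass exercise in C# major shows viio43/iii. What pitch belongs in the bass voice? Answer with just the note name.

A#

The applied chord viio43/iii is rooted on D##: D##-F##-A#-C#.
The figure 43 means second inversion — the fifth is in the bass.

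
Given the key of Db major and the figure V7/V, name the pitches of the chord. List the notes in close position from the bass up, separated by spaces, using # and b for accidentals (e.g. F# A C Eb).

Eb G Bb Db

The slash means an applied dominant: we want the dominant of V. In Db major, V is Ab major, and its dominant is built on Eb.
Building a dominant seventh chord on Eb gives Eb-G-Bb-Db.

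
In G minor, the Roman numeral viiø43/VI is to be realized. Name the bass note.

Ab

The applied chord viiø43/VI is rooted on D: D-F-Ab-C.
The figure 43 means second inversion — the fifth is in the bass.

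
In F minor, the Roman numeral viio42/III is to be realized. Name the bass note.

Fb

The applied chord viio42/III is rooted on G: G-Bb-Db-Fb.
The figure 42 means third inversion — the seventh is in the bass.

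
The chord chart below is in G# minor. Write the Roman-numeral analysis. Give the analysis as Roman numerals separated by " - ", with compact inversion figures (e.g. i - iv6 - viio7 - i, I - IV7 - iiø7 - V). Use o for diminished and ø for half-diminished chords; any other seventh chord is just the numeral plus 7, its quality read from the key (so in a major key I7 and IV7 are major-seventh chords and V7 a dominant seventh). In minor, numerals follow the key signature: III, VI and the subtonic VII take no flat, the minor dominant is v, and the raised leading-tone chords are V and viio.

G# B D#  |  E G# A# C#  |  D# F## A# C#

G#-B-D#: root G# is the tonic; minor triad there is i.
E-G#-A#-C#: root A# is the supertonic; half-diminished seventh chord there is iiø43.
D#-F##-A#-C#: root D# is the dominant; dominant seventh chord there is V7.

i - iiø43 - V7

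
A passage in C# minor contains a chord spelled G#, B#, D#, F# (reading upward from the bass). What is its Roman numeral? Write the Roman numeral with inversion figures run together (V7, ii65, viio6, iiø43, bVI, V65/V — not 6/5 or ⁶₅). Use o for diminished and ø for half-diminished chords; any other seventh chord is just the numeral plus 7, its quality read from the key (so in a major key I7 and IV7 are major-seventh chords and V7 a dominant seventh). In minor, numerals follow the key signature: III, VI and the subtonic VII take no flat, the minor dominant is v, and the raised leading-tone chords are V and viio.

Stacked in thirds the chord is G#-B#-D#-F#: a dominant seventh chord on G#.
In C# minor, G# is the dominant; the diatonic dominant seventh chord there is V7.

V7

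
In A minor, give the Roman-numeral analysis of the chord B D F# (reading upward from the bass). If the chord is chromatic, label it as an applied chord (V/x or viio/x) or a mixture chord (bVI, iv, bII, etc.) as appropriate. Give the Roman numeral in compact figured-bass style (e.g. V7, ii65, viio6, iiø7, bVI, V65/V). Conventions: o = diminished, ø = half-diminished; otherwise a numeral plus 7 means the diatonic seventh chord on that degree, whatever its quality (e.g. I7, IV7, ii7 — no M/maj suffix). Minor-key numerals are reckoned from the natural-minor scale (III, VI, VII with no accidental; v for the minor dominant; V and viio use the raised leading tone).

ii

The pitches B-D-F# form a minor triad rooted on B.
B is the second degree of A minor. This is the minor supertonic, borrowed from the parallel major (the Dorian ii).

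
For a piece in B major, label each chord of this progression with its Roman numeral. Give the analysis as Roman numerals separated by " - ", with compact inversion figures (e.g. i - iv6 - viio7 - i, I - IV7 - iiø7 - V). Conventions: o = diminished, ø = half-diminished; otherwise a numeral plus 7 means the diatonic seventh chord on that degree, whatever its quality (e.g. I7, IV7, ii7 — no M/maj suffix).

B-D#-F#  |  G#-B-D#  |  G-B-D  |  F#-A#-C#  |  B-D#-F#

I - vi - bVI - V - I

B-D#-F#: root B is the tonic; major triad there is I.
G#-B-D#: minor triad on G# = scale degree 6 → vi.
G-B-D is non-diatonic — bVI, a mixture chord from B minor.
F#-A#-C# has root F#, degree 5 in B major, so V.
B-D#-F#: root B is the tonic; major triad there is I.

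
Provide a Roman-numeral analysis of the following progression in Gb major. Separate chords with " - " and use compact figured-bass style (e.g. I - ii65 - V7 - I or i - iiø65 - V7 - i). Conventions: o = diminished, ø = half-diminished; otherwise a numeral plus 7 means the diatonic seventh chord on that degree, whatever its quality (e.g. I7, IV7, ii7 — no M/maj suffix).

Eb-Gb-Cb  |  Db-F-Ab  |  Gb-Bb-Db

IV6 - V - I

Eb-Gb-Cb has root Cb, degree 4 in Gb major, so IV6.
Db-F-Ab: major triad on Db = scale degree 5 → V.
Gb-Bb-Db: root Gb is the tonic; major triad there is I.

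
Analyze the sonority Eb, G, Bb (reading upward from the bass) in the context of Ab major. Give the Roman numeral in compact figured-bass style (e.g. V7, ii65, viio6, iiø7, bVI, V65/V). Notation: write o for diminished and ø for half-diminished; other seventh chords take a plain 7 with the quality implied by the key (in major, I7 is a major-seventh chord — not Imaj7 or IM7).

Stacked in thirds the chord is Eb-G-Bb: a major triad on Eb.
Eb is scale degree 5 in Ab major, and a major triad on that degree is written V.

V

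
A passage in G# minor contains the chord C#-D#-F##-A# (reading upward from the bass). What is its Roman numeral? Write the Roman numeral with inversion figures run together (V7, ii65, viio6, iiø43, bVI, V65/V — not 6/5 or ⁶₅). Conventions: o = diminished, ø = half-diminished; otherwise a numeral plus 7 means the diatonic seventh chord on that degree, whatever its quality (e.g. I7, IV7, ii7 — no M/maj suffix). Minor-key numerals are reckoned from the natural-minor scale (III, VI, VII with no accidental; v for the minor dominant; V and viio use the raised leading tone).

Stacked in thirds the chord is D#-F##-A#-C#: a dominant seventh chord on D#.
In G# minor, D# is the dominant; the diatonic dominant seventh chord there is V7.
With C# in the bass the chord is in third inversion, so the figured bass is 42.

V42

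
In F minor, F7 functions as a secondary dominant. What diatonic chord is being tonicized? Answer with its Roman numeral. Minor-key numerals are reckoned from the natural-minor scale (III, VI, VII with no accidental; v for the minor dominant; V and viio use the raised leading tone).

iv

The chord is a dominant seventh chord on F.
A dominant resolves down a perfect fifth: F → Bb. In F minor, Bb is scale degree 4, i.e. iv.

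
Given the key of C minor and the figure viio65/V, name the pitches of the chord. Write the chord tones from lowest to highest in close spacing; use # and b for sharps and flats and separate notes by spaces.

The slash marks an applied leading-tone chord: viio of V. In C minor, V is G, so the leading tone to it is F#, a half step below.
Building a fully diminished seventh chord on F# gives F#-A-C-Eb.
The figured bass 65 indicates first inversion, placing the third (A) in the bass: A-C-Eb-F#.

A C Eb F#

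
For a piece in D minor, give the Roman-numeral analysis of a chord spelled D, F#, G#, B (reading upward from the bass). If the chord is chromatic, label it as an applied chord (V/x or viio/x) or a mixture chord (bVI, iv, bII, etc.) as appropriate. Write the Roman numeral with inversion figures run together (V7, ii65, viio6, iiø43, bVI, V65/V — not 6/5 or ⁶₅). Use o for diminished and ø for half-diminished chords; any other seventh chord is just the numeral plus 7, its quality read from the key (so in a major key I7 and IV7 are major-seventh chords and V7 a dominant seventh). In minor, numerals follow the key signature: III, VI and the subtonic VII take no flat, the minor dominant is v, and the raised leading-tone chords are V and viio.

viiø43/V

The pitches G#-B-D-F# form a half-diminished seventh chord rooted on G#.
G# sits a half step below A (V in D minor); a diminished chord there is the applied leading-tone chord of V.
With D in the bass the chord is in second inversion, so the figured bass is 43.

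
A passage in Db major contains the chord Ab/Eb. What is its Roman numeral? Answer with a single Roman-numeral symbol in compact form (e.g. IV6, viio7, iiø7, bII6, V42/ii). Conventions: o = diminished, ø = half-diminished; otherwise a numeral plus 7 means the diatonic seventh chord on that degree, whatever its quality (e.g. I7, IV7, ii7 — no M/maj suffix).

The pitches Ab-C-Eb form a major triad rooted on Ab.
In Db major, Ab is the dominant; the diatonic major triad there is V.
With Eb in the bass the chord is in second inversion, so the figured bass is 64.

V64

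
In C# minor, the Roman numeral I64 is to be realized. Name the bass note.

I in C# minor has root C#; the chord is C#-E#-G#.
The figure 64 means second inversion — the fifth is in the bass.

G#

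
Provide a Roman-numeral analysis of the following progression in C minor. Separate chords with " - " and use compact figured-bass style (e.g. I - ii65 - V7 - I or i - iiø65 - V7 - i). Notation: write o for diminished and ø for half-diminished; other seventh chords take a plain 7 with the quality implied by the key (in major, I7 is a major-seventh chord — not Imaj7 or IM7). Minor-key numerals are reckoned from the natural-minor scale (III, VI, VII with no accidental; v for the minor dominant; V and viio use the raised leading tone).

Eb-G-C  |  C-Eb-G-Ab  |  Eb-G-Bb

Eb-G-C: minor triad on C = scale degree 1 → i6.
C-Eb-G-Ab: major seventh chord on Ab = scale degree 6 → VI65.
Eb-G-Bb: root Eb is the mediant; major triad there is III.

i6 - VI65 - III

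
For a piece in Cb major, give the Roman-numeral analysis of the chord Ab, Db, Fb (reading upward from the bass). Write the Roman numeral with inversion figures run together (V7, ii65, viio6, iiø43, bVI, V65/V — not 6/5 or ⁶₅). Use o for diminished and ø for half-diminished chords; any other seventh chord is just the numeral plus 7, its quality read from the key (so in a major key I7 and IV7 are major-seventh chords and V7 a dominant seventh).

The pitches Db-Fb-Ab form a minor triad rooted on Db.
Db is scale degree 2 in Cb major, and a minor triad on that degree is written ii.
With Ab in the bass the chord is in second inversion, so the figured bass is 64.

ii64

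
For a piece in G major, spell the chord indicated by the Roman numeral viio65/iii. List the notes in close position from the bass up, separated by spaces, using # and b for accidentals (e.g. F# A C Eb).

The slash marks an applied leading-tone chord: viio of iii. In G major, iii is B, so the leading tone to it is A#, a half step below.
Building a fully diminished seventh chord on A# gives A#-C#-E-G.
With the 65 figure the chord is in first inversion; from the bass C# upward in close position it reads C#-E-G-A#.

C# E G A#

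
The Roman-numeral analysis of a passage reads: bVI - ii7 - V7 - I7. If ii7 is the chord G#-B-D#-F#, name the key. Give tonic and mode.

F# major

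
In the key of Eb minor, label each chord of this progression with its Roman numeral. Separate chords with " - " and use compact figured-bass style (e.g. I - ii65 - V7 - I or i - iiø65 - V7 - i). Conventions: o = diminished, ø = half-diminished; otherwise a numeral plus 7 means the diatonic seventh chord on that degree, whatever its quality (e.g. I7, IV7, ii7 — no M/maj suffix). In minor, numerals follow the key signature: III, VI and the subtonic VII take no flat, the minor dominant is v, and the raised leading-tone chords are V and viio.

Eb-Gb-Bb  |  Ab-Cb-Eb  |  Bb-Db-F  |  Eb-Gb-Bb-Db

i - iv - v - i7

Eb-Gb-Bb: root Eb is the tonic; minor triad there is i.
Ab-Cb-Eb: minor triad on Ab = scale degree 4 → iv.
Bb-Db-F: root Bb is the dominant; minor triad there is v.
Eb-Gb-Bb-Db has root Eb, degree 1 in Eb minor, so i7.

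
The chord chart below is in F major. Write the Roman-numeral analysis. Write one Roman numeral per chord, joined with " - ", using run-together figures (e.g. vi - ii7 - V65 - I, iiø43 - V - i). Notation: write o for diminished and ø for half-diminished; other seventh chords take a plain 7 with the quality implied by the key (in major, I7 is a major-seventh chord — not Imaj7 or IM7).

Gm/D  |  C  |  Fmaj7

Gm/D has root G, degree 2 in F major, so ii64.
C: major triad on C = scale degree 5 → V.
Fmaj7 has root F, degree 1 in F major, so I7.

ii64 - V - I7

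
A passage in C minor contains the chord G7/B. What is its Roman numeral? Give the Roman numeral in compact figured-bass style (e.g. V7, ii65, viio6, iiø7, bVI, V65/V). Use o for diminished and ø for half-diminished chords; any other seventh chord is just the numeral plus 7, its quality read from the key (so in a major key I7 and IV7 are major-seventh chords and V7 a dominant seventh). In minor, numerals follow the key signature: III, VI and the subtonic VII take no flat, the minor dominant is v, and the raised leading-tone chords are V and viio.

V65

The pitches G-B-D-F form a dominant seventh chord rooted on G.
In C minor, G is the dominant; the diatonic dominant seventh chord there is V7.
With B in the bass the chord is in first inversion, so the figured bass is 65.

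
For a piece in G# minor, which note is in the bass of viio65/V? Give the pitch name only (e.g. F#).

E#

The applied chord viio65/V is rooted on C##: C##-E#-G#-B.
The figure 65 means first inversion — the third is in the bass.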